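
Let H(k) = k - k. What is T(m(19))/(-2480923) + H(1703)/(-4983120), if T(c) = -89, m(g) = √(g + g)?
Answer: 89/2480923 ≈ 3.5874e-5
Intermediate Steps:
m(g) = √2*√g (m(g) = √(2*g) = √2*√g)
H(k) = 0
T(m(19))/(-2480923) + H(1703)/(-4983120) = -89/(-2480923) + 0/(-4983120) = -89*(-1/2480923) + 0*(-1/4983120) = 89/2480923 + 0 = 89/2480923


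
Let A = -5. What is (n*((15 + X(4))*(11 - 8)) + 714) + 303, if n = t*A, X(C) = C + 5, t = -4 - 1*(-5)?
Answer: 657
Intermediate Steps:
t = 1 (t = -4 + 5 = 1)
X(C) = 5 + C
n = -5 (n = 1*(-5) = -5)
(n*((15 + X(4))*(11 - 8)) + 714) + 303 = (-5*(15 + (5 + 4))*(11 - 8) + 714) + 303 = (-5*(15 + 9)*3 + 714) + 303 = (-120*3 + 714) + 303 = (-5*72 + 714) + 303 = (-360 + 714) + 303 = 354 + 303 = 657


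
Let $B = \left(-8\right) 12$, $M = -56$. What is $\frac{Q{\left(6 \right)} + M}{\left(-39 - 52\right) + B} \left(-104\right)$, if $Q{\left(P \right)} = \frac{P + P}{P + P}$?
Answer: $- \frac{520}{17} \approx -30.588$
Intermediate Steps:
$B = -96$
$Q{\left(P \right)} = 1$ ($Q{\left(P \right)} = \frac{2 P}{2 P} = 2 P \frac{1}{2 P} = 1$)
$\frac{Q{\left(6 \right)} + M}{\left(-39 - 52\right) + B} \left(-104\right) = \frac{1 - 56}{\left(-39 - 52\right) - 96} \left(-104\right) = - \frac{55}{\left(-39 - 52\right) - 96} \left(-104\right) = - \frac{55}{-91 - 96} \left(-104\right) = - \frac{55}{-187} \left(-104\right) = \left(-55\right) \left(- \frac{1}{187}\right) \left(-104\right) = \frac{5}{17} \left(-104\right) = - \frac{520}{17}$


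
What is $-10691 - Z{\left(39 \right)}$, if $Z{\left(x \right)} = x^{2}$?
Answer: $-12212$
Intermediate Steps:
$-10691 - Z{\left(39 \right)} = -10691 - 39^{2} = -10691 - 1521 = -12212$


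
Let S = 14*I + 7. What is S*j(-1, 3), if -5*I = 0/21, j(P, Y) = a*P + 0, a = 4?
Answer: -28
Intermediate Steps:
j(P, Y) = 4*P (j(P, Y) = 4*P + 0 = 4*P)
I = 0 (I = -0/21 = -1/5*0 = 0)
S = 7 (S = 14*0 + 7 = 0 + 7 = 7)
S*j(-1, 3) = 7*(4*(-1)) = 7*(-4) = -28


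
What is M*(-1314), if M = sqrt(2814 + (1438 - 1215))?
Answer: -1314*sqrt(3037) ≈ -72413.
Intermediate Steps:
M = sqrt(3037) (M = sqrt(2814 + 223) = sqrt(3037) ≈ 55.109)
M*(-1314) = sqrt(3037)*(-1314) = -1314*sqrt(3037)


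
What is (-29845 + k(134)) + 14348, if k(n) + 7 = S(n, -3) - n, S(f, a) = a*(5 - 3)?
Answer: -15644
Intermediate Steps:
S(f, a) = 2*a (S(f, a) = a*2 = 2*a)
k(n) = -13 - n (k(n) = -7 + (2*(-3) - n) = -7 + (-6 - n) = -13 - n)
(-29845 + k(134)) + 14348 = (-29845 + (-13 - 1*134)) + 14348 = (-29845 + (-13 - 134)) + 14348 = (-29845 - 147) + 14348 = -29992 + 14348 = -15644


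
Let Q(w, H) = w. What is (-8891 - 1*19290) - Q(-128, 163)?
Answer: -28053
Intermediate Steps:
(-8891 - 1*19290) - Q(-128, 163) = (-8891 - 1*19290) - 1*(-128) = (-8891 - 19290) + 128 = -28181 + 128 = -28053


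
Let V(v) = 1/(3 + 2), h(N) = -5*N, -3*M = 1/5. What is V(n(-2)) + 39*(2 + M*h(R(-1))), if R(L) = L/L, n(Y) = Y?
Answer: 456/5 ≈ 91.200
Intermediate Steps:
R(L) = 1
M = -1/15 (M = -⅓/5 = -⅓*⅕ = -1/15 ≈ -0.066667)
V(v) = ⅕ (V(v) = 1/5 = ⅕)
V(n(-2)) + 39*(2 + M*h(R(-1))) = ⅕ + 39*(2 - (-1)/3) = ⅕ + 39*(2 - 1/15*(-5)) = ⅕ + 39*(2 + ⅓) = ⅕ + 39*(7/3) = ⅕ + 91 = 456/5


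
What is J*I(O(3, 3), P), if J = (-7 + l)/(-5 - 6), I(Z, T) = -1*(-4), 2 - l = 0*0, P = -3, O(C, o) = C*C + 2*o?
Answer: 20/11 ≈ 1.8182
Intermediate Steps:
O(C, o) = C² + 2*o
l = 2 (l = 2 - 0*0 = 2 - 1*0 = 2 + 0 = 2)
I(Z, T) = 4
J = 5/11 (J = (-7 + 2)/(-5 - 6) = -5/(-11) = -5*(-1/11) = 5/11 ≈ 0.45455)
J*I(O(3, 3), P) = (5/11)*4 = 20/11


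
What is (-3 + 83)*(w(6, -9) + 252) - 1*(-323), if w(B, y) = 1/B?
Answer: 61489/3 ≈ 20496.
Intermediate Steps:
(-3 + 83)*(w(6, -9) + 252) - 1*(-323) = (-3 + 83)*(1/6 + 252) - 1*(-323) = 80*(⅙ + 252) + 323 = 80*(1513/6) + 323 = 60520/3 + 323 = 61489/3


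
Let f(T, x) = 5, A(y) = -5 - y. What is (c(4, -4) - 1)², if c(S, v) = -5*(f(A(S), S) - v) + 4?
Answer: 1764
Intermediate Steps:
c(S, v) = -21 + 5*v (c(S, v) = -5*(5 - v) + 4 = (-25 + 5*v) + 4 = -21 + 5*v)
(c(4, -4) - 1)² = ((-21 + 5*(-4)) - 1)² = ((-21 - 20) - 1)² = (-41 - 1)² = (-42)² = 1764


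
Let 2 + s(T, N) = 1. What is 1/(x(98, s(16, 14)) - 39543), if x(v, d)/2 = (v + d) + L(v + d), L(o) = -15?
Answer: -1/39379 ≈ -2.5394e-5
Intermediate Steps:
s(T, N) = -1 (s(T, N) = -2 + 1 = -1)
x(v, d) = -30 + 2*d + 2*v (x(v, d) = 2*((v + d) - 15) = 2*((d + v) - 15) = 2*(-15 + d + v) = -30 + 2*d + 2*v)
1/(x(98, s(16, 14)) - 39543) = 1/((-30 + 2*(-1) + 2*98) - 39543) = 1/((-30 - 2 + 196) - 39543) = 1/(164 - 39543) = 1/(-39379) = -1/39379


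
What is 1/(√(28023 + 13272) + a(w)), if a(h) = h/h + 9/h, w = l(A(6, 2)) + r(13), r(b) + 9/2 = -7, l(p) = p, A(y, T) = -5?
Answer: -11/999334 + 121*√41295/4996670 ≈ 0.0049100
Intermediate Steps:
r(b) = -23/2 (r(b) = -9/2 - 7 = -23/2)
w = -33/2 (w = -5 - 23/2 = -33/2 ≈ -16.500)
a(h) = 1 + 9/h
1/(√(28023 + 13272) + a(w)) = 1/(√(28023 + 13272) + (9 - 33/2)/(-33/2)) = 1/(√41295 - 2/33*(-15/2)) = 1/(√41295 + 5/11) = 1/(5/11 + √41295)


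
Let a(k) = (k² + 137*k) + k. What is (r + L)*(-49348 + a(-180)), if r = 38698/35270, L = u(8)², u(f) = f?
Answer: -47972164332/17635 ≈ -2.7203e+6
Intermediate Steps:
a(k) = k² + 138*k
L = 64 (L = 8² = 64)
r = 19349/17635 (r = 38698*(1/35270) = 19349/17635 ≈ 1.0972)
(r + L)*(-49348 + a(-180)) = (19349/17635 + 64)*(-49348 - 180*(138 - 180)) = 1147989*(-49348 - 180*(-42))/17635 = 1147989*(-49348 + 7560)/17635 = (1147989/17635)*(-41788) = -47972164332/17635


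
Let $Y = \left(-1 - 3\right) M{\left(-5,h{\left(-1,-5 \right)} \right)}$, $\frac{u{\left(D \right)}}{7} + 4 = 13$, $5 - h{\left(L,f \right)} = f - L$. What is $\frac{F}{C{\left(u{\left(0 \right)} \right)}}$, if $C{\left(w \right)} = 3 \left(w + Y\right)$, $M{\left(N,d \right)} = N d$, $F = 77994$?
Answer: $\frac{8666}{81} \approx 106.99$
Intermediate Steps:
$h{\left(L,f \right)} = 5 + L - f$ ($h{\left(L,f \right)} = 5 - \left(f - L\right) = 5 + \left(L - f\right) = 5 + L - f$)
$u{\left(D \right)} = 63$ ($u{\left(D \right)} = -28 + 7 \cdot 13 = -28 + 91 = 63$)
$Y = 180$ ($Y = \left(-1 - 3\right) \left(- 5 \left(5 - 1 - -5\right)\right) = - 4 \left(- 5 \left(5 - 1 + 5\right)\right) = - 4 \left(\left(-5\right) 9\right) = \left(-4\right) \left(-45\right) = 180$)
$C{\left(w \right)} = 540 + 3 w$ ($C{\left(w \right)} = 3 \left(w + 180\right) = 3 \left(180 + w\right) = 540 + 3 w$)
$\frac{F}{C{\left(u{\left(0 \right)} \right)}} = \frac{77994}{540 + 3 \cdot 63} = \frac{77994}{540 + 189} = \frac{77994}{729} = 77994 \cdot \frac{1}{729} = \frac{8666}{81}$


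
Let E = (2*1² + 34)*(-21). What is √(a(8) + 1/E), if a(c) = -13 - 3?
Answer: I*√254037/126 ≈ 4.0002*I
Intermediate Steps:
a(c) = -16
E = -756 (E = (2*1 + 34)*(-21) = (2 + 34)*(-21) = 36*(-21) = -756)
√(a(8) + 1/E) = √(-16 + 1/(-756)) = √(-16 - 1/756) = √(-12097/756) = I*√254037/126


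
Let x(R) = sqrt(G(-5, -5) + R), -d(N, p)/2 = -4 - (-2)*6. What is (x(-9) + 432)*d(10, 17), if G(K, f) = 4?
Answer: -6912 - 16*I*sqrt(5) ≈ -6912.0 - 35.777*I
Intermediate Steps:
d(N, p) = -16 (d(N, p) = -2*(-4 - (-2)*6) = -2*(-4 - 1*(-12)) = -2*(-4 + 12) = -2*8 = -16)
x(R) = sqrt(4 + R)
(x(-9) + 432)*d(10, 17) = (sqrt(4 - 9) + 432)*(-16) = (sqrt(-5) + 432)*(-16) = (I*sqrt(5) + 432)*(-16) = (432 + I*sqrt(5))*(-16) = -6912 - 16*I*sqrt(5)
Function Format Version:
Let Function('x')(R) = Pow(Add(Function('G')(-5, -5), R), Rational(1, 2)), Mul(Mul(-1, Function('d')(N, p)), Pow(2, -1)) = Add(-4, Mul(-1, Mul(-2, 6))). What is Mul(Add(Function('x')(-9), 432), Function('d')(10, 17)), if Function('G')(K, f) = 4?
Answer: Add(-6912, Mul(-16, I, Pow(5, Rational(1, 2)))) ≈ Add(-6912.0, Mul(-35.777, I))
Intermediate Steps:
Function('d')(N, p) = -16 (Function('d')(N, p) = Mul(-2, Add(-4, Mul(-1, Mul(-2, 6)))) = Mul(-2, Add(-4, Mul(-1, -12))) = Mul(-2, Add(-4, 12)) = Mul(-2, 8) = -16)
Function('x')(R) = Pow(Add(4, R), Rational(1, 2))
Mul(Add(Function('x')(-9), 432), Function('d')(10, 17)) = Mul(Add(Pow(Add(4, -9), Rational(1, 2)), 432), -16) = Mul(Add(Pow(-5, Rational(1, 2)), 432), -16) = Mul(Add(Mul(I, Pow(5, Rational(1, 2))), 432), -16) = Mul(Add(432, Mul(I, Pow(5, Rational(1, 2)))), -16) = Add(-6912, Mul(-16, I, Pow(5, Rational(1, 2))))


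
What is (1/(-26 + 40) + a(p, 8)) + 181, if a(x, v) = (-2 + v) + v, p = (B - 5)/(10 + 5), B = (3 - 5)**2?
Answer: 2731/14 ≈ 195.07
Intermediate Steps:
B = 4 (B = (-2)**2 = 4)
p = -1/15 (p = (4 - 5)/(10 + 5) = -1/15 ≈ -0.066667)
a(x, v) = -2 + 2*v
(1/(-26 + 40) + a(p, 8)) + 181 = (1/(-26 + 40) + (-2 + 2*8)) + 181 = (1/14 + (-2 + 16)) + 181 = (1/14 + 14) + 181 = 197/14 + 181 = 2731/14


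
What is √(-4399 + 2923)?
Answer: 6*I*√41 ≈ 38.419*I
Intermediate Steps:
√(-4399 + 2923) = √(-1476) = 6*I*√41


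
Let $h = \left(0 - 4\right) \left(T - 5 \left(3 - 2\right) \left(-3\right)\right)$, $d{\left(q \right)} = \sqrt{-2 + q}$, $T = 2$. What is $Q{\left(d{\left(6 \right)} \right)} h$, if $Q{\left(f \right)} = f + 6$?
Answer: $-544$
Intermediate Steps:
$h = -68$ ($h = \left(0 - 4\right) \left(2 - 5 \left(3 - 2\right) \left(-3\right)\right) = - 4 \left(2 - 5 \cdot 1 \left(-3\right)\right) = - 4 \left(2 - -15\right) = - 4 \left(2 + 15\right) = \left(-4\right) 17 = -68$)
$Q{\left(f \right)} = 6 + f$
$Q{\left(d{\left(6 \right)} \right)} h = \left(6 + \sqrt{-2 + 6}\right) \left(-68\right) = \left(6 + \sqrt{4}\right) \left(-68\right) = \left(6 + 2\right) \left(-68\right) = 8 \left(-68\right) = -544$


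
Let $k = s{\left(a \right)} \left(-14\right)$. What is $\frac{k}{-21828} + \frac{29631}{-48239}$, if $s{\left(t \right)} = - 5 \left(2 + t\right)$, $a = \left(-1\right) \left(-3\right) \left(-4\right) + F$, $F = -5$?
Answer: $- \frac{99355753}{175493482} \approx -0.56615$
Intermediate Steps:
$a = -17$ ($a = \left(-1\right) \left(-3\right) \left(-4\right) - 5 = 3 \left(-4\right) - 5 = -12 - 5 = -17$)
$s{\left(t \right)} = -10 - 5 t$
$k = -1050$ ($k = \left(-10 - -85\right) \left(-14\right) = \left(-10 + 85\right) \left(-14\right) = 75 \left(-14\right) = -1050$)
$\frac{k}{-21828} + \frac{29631}{-48239} = - \frac{1050}{-21828} + \frac{29631}{-48239} = \left(-1050\right) \left(- \frac{1}{21828}\right) + 29631 \left(- \frac{1}{48239}\right) = \frac{175}{3638} - \frac{29631}{48239} = - \frac{99355753}{175493482}$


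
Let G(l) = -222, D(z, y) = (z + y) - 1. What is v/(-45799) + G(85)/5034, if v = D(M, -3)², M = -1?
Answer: -1715538/38425361 ≈ -0.044646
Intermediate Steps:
D(z, y) = -1 + y + z (D(z, y) = (y + z) - 1 = -1 + y + z)
v = 25 (v = (-1 - 3 - 1)² = (-5)² = 25)
v/(-45799) + G(85)/5034 = 25/(-45799) - 222/5034 = 25*(-1/45799) - 222*1/5034 = -25/45799 - 37/839 = -1715538/38425361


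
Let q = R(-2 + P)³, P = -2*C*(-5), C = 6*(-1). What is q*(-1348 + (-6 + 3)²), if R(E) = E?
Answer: 319121192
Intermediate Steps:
C = -6
P = -60 (P = -2*(-6)*(-5) = 12*(-5) = -60)
q = -238328 (q = (-2 - 60)³ = (-62)³ = -238328)
q*(-1348 + (-6 + 3)²) = -238328*(-1348 + (-6 + 3)²) = -238328*(-1348 + (-3)²) = -238328*(-1348 + 9) = -238328*(-1339) = 319121192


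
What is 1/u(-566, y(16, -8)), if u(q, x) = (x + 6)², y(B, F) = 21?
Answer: 1/729 ≈ 0.0013717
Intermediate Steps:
u(q, x) = (6 + x)²
1/u(-566, y(16, -8)) = 1/((6 + 21)²) = 1/(27²) = 1/729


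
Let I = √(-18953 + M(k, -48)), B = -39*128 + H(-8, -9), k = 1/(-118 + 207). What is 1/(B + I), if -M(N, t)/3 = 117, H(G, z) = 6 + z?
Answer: -4995/24969329 - 2*I*√4826/24969329 ≈ -0.00020005 - 5.5644e-6*I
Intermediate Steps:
k = 1/89 ≈ 0.011236
M(N, t) = -351 (M(N, t) = -3*117 = -351)
B = -4995 (B = -39*128 + (6 - 9) = -4992 - 3 = -4995)
I = 2*I*√4826 (I = √(-18953 - 351) = √(-19304) = 2*I*√4826 ≈ 138.94*I)
1/(B + I) = 1/(-4995 + 2*I*√4826)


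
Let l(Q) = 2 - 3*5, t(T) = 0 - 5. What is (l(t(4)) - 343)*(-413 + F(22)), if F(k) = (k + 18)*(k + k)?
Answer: -479532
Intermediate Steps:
F(k) = 2*k*(18 + k) (F(k) = (18 + k)*(2*k) = 2*k*(18 + k))
t(T) = -5
l(Q) = -13 (l(Q) = 2 - 15 = -13)
(l(t(4)) - 343)*(-413 + F(22)) = (-13 - 343)*(-413 + 2*22*(18 + 22)) = -356*(-413 + 2*22*40) = -356*(-413 + 1760) = -356*1347 = -479532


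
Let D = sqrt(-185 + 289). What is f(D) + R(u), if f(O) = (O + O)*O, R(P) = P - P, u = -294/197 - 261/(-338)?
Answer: 208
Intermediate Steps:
D = 2*sqrt(26) (D = sqrt(104) = 2*sqrt(26) ≈ 10.198)
u = -47955/66586 (u = -294*1/197 - 261*(-1/338) = -294/197 + 261/338 = -47955/66586 ≈ -0.72020)
R(P) = 0
f(O) = 2*O**2 (f(O) = (2*O)*O = 2*O**2)
f(D) + R(u) = 2*(2*sqrt(26))**2 + 0 = 2*104 + 0 = 208 + 0 = 208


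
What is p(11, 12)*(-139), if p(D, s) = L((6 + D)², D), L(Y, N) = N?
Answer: -1529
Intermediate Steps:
p(D, s) = D
p(11, 12)*(-139) = 11*(-139) = -1529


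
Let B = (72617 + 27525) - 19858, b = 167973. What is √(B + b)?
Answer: √248257 ≈ 498.25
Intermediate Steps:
B = 80284 (B = 100142 - 19858 = 80284)
√(B + b) = √(80284 + 167973) = √248257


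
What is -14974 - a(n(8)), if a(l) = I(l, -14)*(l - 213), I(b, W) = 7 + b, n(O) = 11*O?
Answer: -3099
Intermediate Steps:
a(l) = (-213 + l)*(7 + l) (a(l) = (7 + l)*(l - 213) = (7 + l)*(-213 + l) = (-213 + l)*(7 + l))
-14974 - a(n(8)) = -14974 - (-213 + 11*8)*(7 + 11*8) = -14974 - (-213 + 88)*(7 + 88) = -14974 - (-125)*95 = -14974 - 1*(-11875) = -14974 + 11875 = -3099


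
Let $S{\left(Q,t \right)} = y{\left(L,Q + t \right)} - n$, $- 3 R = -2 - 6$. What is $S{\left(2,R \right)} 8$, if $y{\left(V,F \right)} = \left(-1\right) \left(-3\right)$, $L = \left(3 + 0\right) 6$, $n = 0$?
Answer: $24$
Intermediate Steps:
$R = \frac{8}{3}$ ($R = - \frac{-2 - 6}{3} = \left(- \frac{1}{3}\right) \left(-8\right) = \frac{8}{3} \approx 2.6667$)
$L = 18$ ($L = 3 \cdot 6 = 18$)
$y{\left(V,F \right)} = 3$
$S{\left(Q,t \right)} = 3$ ($S{\left(Q,t \right)} = 3 - 0 = 3 + 0 = 3$)
$S{\left(2,R \right)} 8 = 3 \cdot 8 = 24$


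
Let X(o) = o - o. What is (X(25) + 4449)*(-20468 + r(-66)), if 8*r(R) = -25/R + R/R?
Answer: -16026800279/176 ≈ -9.1061e+7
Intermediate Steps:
X(o) = 0
r(R) = 1/8 - 25/(8*R) (r(R) = (-25/R + R/R)/8 = (-25/R + 1)/8 = (1 - 25/R)/8 = 1/8 - 25/(8*R))
(X(25) + 4449)*(-20468 + r(-66)) = (0 + 4449)*(-20468 + (1/8)*(-25 - 66)/(-66)) = 4449*(-20468 + (1/8)*(-1/66)*(-91)) = 4449*(-20468 + 91/528) = 4449*(-10807013/528) = -16026800279/176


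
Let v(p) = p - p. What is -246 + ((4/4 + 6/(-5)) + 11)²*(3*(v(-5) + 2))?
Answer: 11346/25 ≈ 453.84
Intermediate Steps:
v(p) = 0
-246 + ((4/4 + 6/(-5)) + 11)²*(3*(v(-5) + 2)) = -246 + ((4/4 + 6/(-5)) + 11)²*(3*(0 + 2)) = -246 + ((4*(¼) + 6*(-⅕)) + 11)²*(3*2) = -246 + ((1 - 6/5) + 11)²*6 = -246 + (-⅕ + 11)²*6 = -246 + (54/5)²*6 = -246 + (2916/25)*6 = -246 + 17496/25 = 11346/25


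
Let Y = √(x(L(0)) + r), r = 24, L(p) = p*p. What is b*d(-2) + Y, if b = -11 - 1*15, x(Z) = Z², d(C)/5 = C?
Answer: 260 + 2*√6 ≈ 264.90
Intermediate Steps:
L(p) = p²
d(C) = 5*C
b = -26 (b = -11 - 15 = -26)
Y = 2*√6 (Y = √((0²)² + 24) = √(0² + 24) = √(0 + 24) = √24 = 2*√6 ≈ 4.8990)
b*d(-2) + Y = -130*(-2) + 2*√6 = -26*(-10) + 2*√6 = 260 + 2*√6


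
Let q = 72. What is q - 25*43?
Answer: -1003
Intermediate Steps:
q - 25*43 = 72 - 25*43 = 72 - 1075 = -1003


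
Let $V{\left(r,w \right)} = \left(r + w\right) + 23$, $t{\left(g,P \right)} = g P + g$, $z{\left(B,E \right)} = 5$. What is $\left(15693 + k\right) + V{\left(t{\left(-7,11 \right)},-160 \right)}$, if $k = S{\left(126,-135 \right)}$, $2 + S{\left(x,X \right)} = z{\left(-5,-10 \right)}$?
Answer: $15475$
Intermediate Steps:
$S{\left(x,X \right)} = 3$ ($S{\left(x,X \right)} = -2 + 5 = 3$)
$t{\left(g,P \right)} = g + P g$ ($t{\left(g,P \right)} = P g + g = g + P g$)
$k = 3$
$V{\left(r,w \right)} = 23 + r + w$
$\left(15693 + k\right) + V{\left(t{\left(-7,11 \right)},-160 \right)} = \left(15693 + 3\right) - \left(137 + 7 \left(1 + 11\right)\right) = 15696 - 221 = 15475$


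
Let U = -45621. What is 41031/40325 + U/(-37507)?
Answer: 3378616542/1512469775 ≈ 2.2338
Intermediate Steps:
41031/40325 + U/(-37507) = 41031/40325 - 45621/(-37507) = 41031*(1/40325) - 45621*(-1/37507) = 41031/40325 + 45621/37507 = 3378616542/1512469775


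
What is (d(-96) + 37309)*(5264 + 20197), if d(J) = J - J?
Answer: 949924449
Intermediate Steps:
d(J) = 0
(d(-96) + 37309)*(5264 + 20197) = (0 + 37309)*(5264 + 20197) = 37309*25461 = 949924449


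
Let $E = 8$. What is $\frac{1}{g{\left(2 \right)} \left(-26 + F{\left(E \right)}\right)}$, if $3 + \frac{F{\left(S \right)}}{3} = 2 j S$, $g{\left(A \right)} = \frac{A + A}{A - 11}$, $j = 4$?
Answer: $- \frac{9}{628} \approx -0.014331$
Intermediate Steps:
$g{\left(A \right)} = \frac{2 A}{-11 + A}$
$F{\left(S \right)} = -9 + 24 S$ ($F{\left(S \right)} = -9 + 3 \cdot 2 \cdot 4 S = -9 + 3 \cdot 8 S = -9 + 24 S$)
$\frac{1}{g{\left(2 \right)} \left(-26 + F{\left(E \right)}\right)} = \frac{1}{2 \cdot 2 \frac{1}{-11 + 2} \left(-26 + \left(-9 + 24 \cdot 8\right)\right)} = \frac{1}{2 \cdot 2 \frac{1}{-9} \left(-26 + \left(-9 + 192\right)\right)} = \frac{1}{2 \cdot 2 \left(- \frac{1}{9}\right) \left(-26 + 183\right)} = \frac{1}{\left(- \frac{4}{9}\right) 157} = \frac{1}{- \frac{628}{9}} = - \frac{9}{628}$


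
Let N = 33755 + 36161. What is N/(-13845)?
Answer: -69916/13845 ≈ -5.0499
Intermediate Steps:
N = 69916
N/(-13845) = 69916/(-13845) = 69916*(-1/13845) = -69916/13845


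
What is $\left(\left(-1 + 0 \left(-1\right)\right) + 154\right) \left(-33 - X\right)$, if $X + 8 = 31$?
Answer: $-8568$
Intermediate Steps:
$X = 23$ ($X = -8 + 31 = 23$)
$\left(\left(-1 + 0 \left(-1\right)\right) + 154\right) \left(-33 - X\right) = \left(\left(-1 + 0 \left(-1\right)\right) + 154\right) \left(-33 - 23\right) = \left(\left(-1 + 0\right) + 154\right) \left(-33 - 23\right) = \left(-1 + 154\right) \left(-56\right) = 153 \left(-56\right) = -8568$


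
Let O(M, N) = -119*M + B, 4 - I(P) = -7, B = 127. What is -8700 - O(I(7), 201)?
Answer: -7518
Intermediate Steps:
I(P) = 11 (I(P) = 4 - 1*(-7) = 4 + 7 = 11)
O(M, N) = 127 - 119*M (O(M, N) = -119*M + 127 = 127 - 119*M)
-8700 - O(I(7), 201) = -8700 - (127 - 119*11) = -8700 - (127 - 1309) = -8700 - 1*(-1182) = -8700 + 1182 = -7518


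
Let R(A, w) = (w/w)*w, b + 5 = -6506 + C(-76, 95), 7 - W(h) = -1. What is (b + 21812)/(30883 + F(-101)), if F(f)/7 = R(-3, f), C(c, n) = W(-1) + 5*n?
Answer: 1973/3772 ≈ 0.52306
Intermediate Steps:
W(h) = 8 (W(h) = 7 - 1*(-1) = 7 + 1 = 8)
C(c, n) = 8 + 5*n
b = -6028 (b = -5 + (-6506 + (8 + 5*95)) = -5 + (-6506 + (8 + 475)) = -5 + (-6506 + 483) = -5 - 6023 = -6028)
R(A, w) = w (R(A, w) = 1*w = w)
F(f) = 7*f
(b + 21812)/(30883 + F(-101)) = (-6028 + 21812)/(30883 + 7*(-101)) = 15784/(30883 - 707) = 15784/30176 = 15784*(1/30176) = 1973/3772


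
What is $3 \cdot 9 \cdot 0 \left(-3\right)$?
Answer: $0$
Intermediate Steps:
$3 \cdot 9 \cdot 0 \left(-3\right) = 27 \cdot 0 = 0$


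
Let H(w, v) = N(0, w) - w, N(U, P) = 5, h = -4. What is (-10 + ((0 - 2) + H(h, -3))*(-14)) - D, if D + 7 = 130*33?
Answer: -4391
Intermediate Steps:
H(w, v) = 5 - w
D = 4283 (D = -7 + 130*33 = -7 + 4290 = 4283)
(-10 + ((0 - 2) + H(h, -3))*(-14)) - D = (-10 + ((0 - 2) + (5 - 1*(-4)))*(-14)) - 1*4283 = (-10 + (-2 + (5 + 4))*(-14)) - 4283 = (-10 + (-2 + 9)*(-14)) - 4283 = (-10 + 7*(-14)) - 4283 = (-10 - 98) - 4283 = -108 - 4283 = -4391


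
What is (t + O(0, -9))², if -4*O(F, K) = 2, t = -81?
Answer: 26569/4 ≈ 6642.3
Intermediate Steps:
O(F, K) = -½ (O(F, K) = -¼*2 = -½)
(t + O(0, -9))² = (-81 - ½)² = (-163/2)² = 26569/4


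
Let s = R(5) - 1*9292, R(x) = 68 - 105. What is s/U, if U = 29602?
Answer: -491/1558 ≈ -0.31515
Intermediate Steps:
R(x) = -37
s = -9329 (s = -37 - 1*9292 = -37 - 9292 = -9329)
s/U = -9329/29602 = -9329*1/29602 = -491/1558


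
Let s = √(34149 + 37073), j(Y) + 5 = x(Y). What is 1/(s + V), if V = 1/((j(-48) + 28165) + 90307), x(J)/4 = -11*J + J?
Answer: -120387/1032222566207717 + 14493029769*√71222/1032222566207717 ≈ 0.0037471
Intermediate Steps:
x(J) = -40*J (x(J) = 4*(-11*J + J) = 4*(-10*J) = -40*J)
j(Y) = -5 - 40*Y
s = √71222 ≈ 266.87
V = 1/120387 (V = 1/(((-5 - 40*(-48)) + 28165) + 90307) = 1/(((-5 + 1920) + 28165) + 90307) = 1/((1915 + 28165) + 90307) = 1/(30080 + 90307) = 1/120387 ≈ 8.3065e-6)
1/(s + V) = 1/(√71222 + 1/120387) = 1/(1/120387 + √71222)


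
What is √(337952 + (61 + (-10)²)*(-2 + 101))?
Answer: √353891 ≈ 594.89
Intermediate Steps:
√(337952 + (61 + (-10)²)*(-2 + 101)) = √(337952 + (61 + 100)*99) = √(337952 + 161*99) = √(337952 + 15939) = √353891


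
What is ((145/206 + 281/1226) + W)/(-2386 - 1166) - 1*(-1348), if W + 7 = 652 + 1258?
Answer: 302195380913/224269728 ≈ 1347.5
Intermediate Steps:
W = 1903 (W = -7 + (652 + 1258) = -7 + 1910 = 1903)
((145/206 + 281/1226) + W)/(-2386 - 1166) - 1*(-1348) = ((145/206 + 281/1226) + 1903)/(-2386 - 1166) - 1*(-1348) = ((145*(1/206) + 281*(1/1226)) + 1903)/(-3552) + 1348 = ((145/206 + 281/1226) + 1903)*(-1/3552) + 1348 = (58914/63139 + 1903)*(-1/3552) + 1348 = (120212431/63139)*(-1/3552) + 1348 = -120212431/224269728 + 1348 = 302195380913/224269728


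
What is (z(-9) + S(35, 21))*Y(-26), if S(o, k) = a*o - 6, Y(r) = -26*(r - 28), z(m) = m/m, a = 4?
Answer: 189540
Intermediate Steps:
z(m) = 1
Y(r) = 728 - 26*r (Y(r) = -26*(-28 + r) = 728 - 26*r)
S(o, k) = -6 + 4*o (S(o, k) = 4*o - 6 = -6 + 4*o)
(z(-9) + S(35, 21))*Y(-26) = (1 + (-6 + 4*35))*(728 - 26*(-26)) = (1 + (-6 + 140))*(728 + 676) = (1 + 134)*1404 = 135*1404 = 189540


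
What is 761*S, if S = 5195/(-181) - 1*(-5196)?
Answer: 711748841/181 ≈ 3.9323e+6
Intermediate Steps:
S = 935281/181 (S = 5195*(-1/181) + 5196 = -5195/181 + 5196 = 935281/181 ≈ 5167.3)
761*S = 761*(935281/181) = 711748841/181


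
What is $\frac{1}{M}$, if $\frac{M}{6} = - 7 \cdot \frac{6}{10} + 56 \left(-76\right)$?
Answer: $- \frac{5}{127806} \approx -3.9122 \cdot 10^{-5}$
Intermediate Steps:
$M = - \frac{127806}{5}$ ($M = 6 \left(- 7 \cdot \frac{6}{10} + 56 \left(-76\right)\right) = 6 \left(- 7 \cdot 6 \cdot \frac{1}{10} - 4256\right) = 6 \left(\left(-7\right) \frac{3}{5} - 4256\right) = 6 \left(- \frac{21}{5} - 4256\right) = 6 \left(- \frac{21301}{5}\right) = - \frac{127806}{5} \approx -25561.0$)
$\frac{1}{M} = \frac{1}{- \frac{127806}{5}} = - \frac{5}{127806}$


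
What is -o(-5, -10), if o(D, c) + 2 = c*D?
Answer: -48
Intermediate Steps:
o(D, c) = -2 + D*c (o(D, c) = -2 + c*D = -2 + D*c)
-o(-5, -10) = -(-2 - 5*(-10)) = -(-2 + 50) = -1*48 = -48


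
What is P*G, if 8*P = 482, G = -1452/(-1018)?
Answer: 87483/1018 ≈ 85.936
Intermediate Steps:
G = 726/509 (G = -1452*(-1/1018) = 726/509 ≈ 1.4263)
P = 241/4 (P = (⅛)*482 = 241/4 ≈ 60.250)
P*G = (241/4)*(726/509) = 87483/1018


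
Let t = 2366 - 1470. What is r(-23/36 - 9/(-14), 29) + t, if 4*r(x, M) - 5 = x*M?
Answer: 904457/1008 ≈ 897.28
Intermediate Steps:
r(x, M) = 5/4 + M*x/4 (r(x, M) = 5/4 + (x*M)/4 = 5/4 + (M*x)/4 = 5/4 + M*x/4)
t = 896
r(-23/36 - 9/(-14), 29) + t = (5/4 + (¼)*29*(-23/36 - 9/(-14))) + 896 = (5/4 + (¼)*29*(-23*1/36 - 9*(-1/14))) + 896 = (5/4 + (¼)*29*(-23/36 + 9/14)) + 896 = (5/4 + (¼)*29*(1/252)) + 896 = (5/4 + 29/1008) + 896 = 1289/1008 + 896 = 904457/1008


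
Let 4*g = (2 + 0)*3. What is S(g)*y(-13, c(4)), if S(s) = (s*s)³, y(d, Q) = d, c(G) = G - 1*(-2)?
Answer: -9477/64 ≈ -148.08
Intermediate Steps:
c(G) = 2 + G (c(G) = G + 2 = 2 + G)
g = 3/2 (g = ((2 + 0)*3)/4 = (2*3)/4 = (¼)*6 = 3/2 ≈ 1.5000)
S(s) = s⁶ (S(s) = (s²)³ = s⁶)
S(g)*y(-13, c(4)) = (3/2)⁶*(-13) = (729/64)*(-13) = -9477/64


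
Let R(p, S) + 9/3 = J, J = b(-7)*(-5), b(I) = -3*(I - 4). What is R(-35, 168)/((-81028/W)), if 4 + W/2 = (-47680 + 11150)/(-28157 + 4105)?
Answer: -179034/17400763 ≈ -0.010289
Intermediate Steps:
b(I) = 12 - 3*I (b(I) = -3*(-4 + I) = 12 - 3*I)
W = -29839/6013 (W = -8 + 2*((-47680 + 11150)/(-28157 + 4105)) = -8 + 2*(-36530/(-24052)) = -8 + 2*(-36530*(-1/24052)) = -8 + 2*(18265/12026) = -8 + 18265/6013 = -29839/6013 ≈ -4.9624)
J = -165 (J = (12 - 3*(-7))*(-5) = (12 + 21)*(-5) = 33*(-5) = -165)
R(p, S) = -168 (R(p, S) = -3 - 165 = -168)
R(-35, 168)/((-81028/W)) = -168/((-81028/(-29839/6013))) = -168/((-81028*(-6013/29839))) = -168/487221364/29839 = -168*29839/487221364 = -179034/17400763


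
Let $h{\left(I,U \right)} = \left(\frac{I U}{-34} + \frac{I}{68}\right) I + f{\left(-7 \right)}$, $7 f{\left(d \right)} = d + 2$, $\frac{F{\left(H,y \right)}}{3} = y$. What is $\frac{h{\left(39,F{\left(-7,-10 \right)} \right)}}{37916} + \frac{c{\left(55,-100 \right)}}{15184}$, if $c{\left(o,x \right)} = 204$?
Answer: $\frac{846133727}{17127567184} \approx 0.049402$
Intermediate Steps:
$F{\left(H,y \right)} = 3 y$
$f{\left(d \right)} = \frac{2}{7} + \frac{d}{7}$ ($f{\left(d \right)} = \frac{d + 2}{7} = \frac{2 + d}{7} = \frac{2}{7} + \frac{d}{7}$)
$h{\left(I,U \right)} = - \frac{5}{7} + I \left(\frac{I}{68} - \frac{I U}{34}\right)$ ($h{\left(I,U \right)} = \left(\frac{I U}{-34} + \frac{I}{68}\right) I + \left(\frac{2}{7} + \frac{1}{7} \left(-7\right)\right) = \left(I U \left(- \frac{1}{34}\right) + I \frac{1}{68}\right) I + \left(\frac{2}{7} - 1\right) = \left(- \frac{I U}{34} + \frac{I}{68}\right) I - \frac{5}{7} = \left(\frac{I}{68} - \frac{I U}{34}\right) I - \frac{5}{7} = I \left(\frac{I}{68} - \frac{I U}{34}\right) - \frac{5}{7} = - \frac{5}{7} + I \left(\frac{I}{68} - \frac{I U}{34}\right)$)
$\frac{h{\left(39,F{\left(-7,-10 \right)} \right)}}{37916} + \frac{c{\left(55,-100 \right)}}{15184} = \frac{- \frac{5}{7} + \frac{39^{2}}{68} - \frac{3 \left(-10\right) 39^{2}}{34}}{37916} + \frac{204}{15184} = \left(- \frac{5}{7} + \frac{1}{68} \cdot 1521 - \left(- \frac{15}{17}\right) 1521\right) \frac{1}{37916} + 204 \cdot \frac{1}{15184} = \left(- \frac{5}{7} + \frac{1521}{68} + \frac{22815}{17}\right) \frac{1}{37916} + \frac{51}{3796} = \frac{649127}{476} \cdot \frac{1}{37916} + \frac{51}{3796} = \frac{649127}{18048016} + \frac{51}{3796} = \frac{846133727}{17127567184}$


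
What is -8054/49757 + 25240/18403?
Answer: 1107648918/915678071 ≈ 1.2096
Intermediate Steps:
-8054/49757 + 25240/18403 = 1107648918/915678071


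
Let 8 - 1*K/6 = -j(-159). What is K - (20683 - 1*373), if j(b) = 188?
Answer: -19134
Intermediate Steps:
K = 1176 (K = 48 - (-6)*188 = 48 - 6*(-188) = 48 + 1128 = 1176)
K - (20683 - 1*373) = 1176 - (20683 - 1*373) = 1176 - (20683 - 373) = 1176 - 1*20310 = 1176 - 20310 = -19134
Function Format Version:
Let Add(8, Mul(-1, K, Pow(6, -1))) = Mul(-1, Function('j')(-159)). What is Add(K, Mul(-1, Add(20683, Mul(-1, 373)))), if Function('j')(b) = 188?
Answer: -19134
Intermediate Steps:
K = 1176 (K = Add(48, Mul(-6, Mul(-1, 188))) = Add(48, Mul(-6, -188)) = Add(48, 1128) = 1176)
Add(K, Mul(-1, Add(20683, Mul(-1, 373)))) = Add(1176, Mul(-1, Add(20683, Mul(-1, 373)))) = Add(1176, Mul(-1, Add(20683, -373))) = Add(1176, Mul(-1, 20310)) = Add(1176, -20310) = -19134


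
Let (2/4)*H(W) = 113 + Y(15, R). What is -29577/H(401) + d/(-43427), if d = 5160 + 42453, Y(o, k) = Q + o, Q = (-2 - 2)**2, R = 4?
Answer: -432717641/4168992 ≈ -103.79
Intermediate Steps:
Q = 16 (Q = (-4)**2 = 16)
Y(o, k) = 16 + o
d = 47613
H(W) = 288 (H(W) = 2*(113 + (16 + 15)) = 2*(113 + 31) = 2*144 = 288)
-29577/H(401) + d/(-43427) = -29577/288 + 47613/(-43427) = -29577*1/288 + 47613*(-1/43427) = -9859/96 - 47613/43427 = -432717641/4168992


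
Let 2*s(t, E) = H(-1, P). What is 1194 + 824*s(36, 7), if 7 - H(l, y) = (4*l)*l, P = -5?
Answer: 2430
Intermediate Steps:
H(l, y) = 7 - 4*l² (H(l, y) = 7 - 4*l*l = 7 - 4*l²)
s(t, E) = 3/2 (s(t, E) = (7 - 4*(-1)²)/2 = (7 - 4*1)/2 = (7 - 4)/2 = (½)*3 = 3/2)
1194 + 824*s(36, 7) = 1194 + 824*(3/2) = 1194 + 1236 = 2430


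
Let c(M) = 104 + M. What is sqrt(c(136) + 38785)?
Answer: 5*sqrt(1561) ≈ 197.55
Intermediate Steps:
sqrt(c(136) + 38785) = sqrt((104 + 136) + 38785) = sqrt(240 + 38785) = sqrt(39025) = 5*sqrt(1561)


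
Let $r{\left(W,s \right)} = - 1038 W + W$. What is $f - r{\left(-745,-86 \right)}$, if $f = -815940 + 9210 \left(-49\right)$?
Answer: $-2039795$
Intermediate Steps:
$r{\left(W,s \right)} = - 1037 W$
$f = -1267230$ ($f = -815940 - 451290 = -1267230$)
$f - r{\left(-745,-86 \right)} = -1267230 - \left(-1037\right) \left(-745\right) = -1267230 - 772565 = -2039795$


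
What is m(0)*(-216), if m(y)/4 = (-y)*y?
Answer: 0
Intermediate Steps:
m(y) = -4*y**2 (m(y) = 4*((-y)*y) = 4*(-y**2) = -4*y**2)
m(0)*(-216) = -4*0**2*(-216) = -4*0*(-216) = 0*(-216) = 0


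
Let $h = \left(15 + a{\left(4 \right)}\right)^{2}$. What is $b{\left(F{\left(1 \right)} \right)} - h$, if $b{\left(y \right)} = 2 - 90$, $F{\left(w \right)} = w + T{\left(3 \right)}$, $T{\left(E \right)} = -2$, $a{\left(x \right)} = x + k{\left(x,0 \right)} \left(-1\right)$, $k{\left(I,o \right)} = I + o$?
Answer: $-313$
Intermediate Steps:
$a{\left(x \right)} = 0$ ($a{\left(x \right)} = x + \left(x + 0\right) \left(-1\right) = x + x \left(-1\right) = x - x = 0$)
$F{\left(w \right)} = -2 + w$ ($F{\left(w \right)} = w - 2 = -2 + w$)
$h = 225$ ($h = \left(15 + 0\right)^{2} = 15^{2} = 225$)
$b{\left(y \right)} = -88$ ($b{\left(y \right)} = 2 - 90 = -88$)
$b{\left(F{\left(1 \right)} \right)} - h = -88 - 225 = -313$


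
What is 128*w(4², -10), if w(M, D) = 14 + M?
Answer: 3840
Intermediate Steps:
128*w(4², -10) = 128*(14 + 4²) = 128*(14 + 16) = 128*30 = 3840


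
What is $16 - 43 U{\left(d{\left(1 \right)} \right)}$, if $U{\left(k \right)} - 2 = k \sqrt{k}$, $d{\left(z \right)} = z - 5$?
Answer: $-70 + 344 i \approx -70.0 + 344.0 i$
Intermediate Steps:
$d{\left(z \right)} = -5 + z$ ($d{\left(z \right)} = z - 5 = -5 + z$)
$U{\left(k \right)} = 2 + k^{\frac{3}{2}}$ ($U{\left(k \right)} = 2 + k \sqrt{k} = 2 + k^{\frac{3}{2}}$)
$16 - 43 U{\left(d{\left(1 \right)} \right)} = 16 - 43 \left(2 + \left(-5 + 1\right)^{\frac{3}{2}}\right) = 16 - 43 \left(2 + \left(-4\right)^{\frac{3}{2}}\right) = 16 - 43 \left(2 - 8 i\right) = 16 - \left(86 - 344 i\right) = -70 + 344 i$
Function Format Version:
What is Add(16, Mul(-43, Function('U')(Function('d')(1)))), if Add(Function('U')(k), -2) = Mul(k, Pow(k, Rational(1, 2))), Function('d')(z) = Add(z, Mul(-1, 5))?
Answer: Add(-70, Mul(344, I)) ≈ Add(-70.000, Mul(344.00, I))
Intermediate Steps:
Function('d')(z) = Add(-5, z) (Function('d')(z) = Add(z, -5) = Add(-5, z))
Function('U')(k) = Add(2, Pow(k, Rational(3, 2))) (Function('U')(k) = Add(2, Mul(k, Pow(k, Rational(1, 2)))) = Add(2, Pow(k, Rational(3, 2))))
Add(16, Mul(-43, Function('U')(Function('d')(1)))) = Add(16, Mul(-43, Add(2, Pow(Add(-5, 1), Rational(3, 2))))) = Add(16, Mul(-43, Add(2, Pow(-4, Rational(3, 2))))) = Add(16, Mul(-43, Add(2, Mul(-8, I)))) = Add(16, Add(-86, Mul(344, I))) = Add(-70, Mul(344, I))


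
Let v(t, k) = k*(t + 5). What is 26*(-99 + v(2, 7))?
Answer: -1300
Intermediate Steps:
v(t, k) = k*(5 + t)
26*(-99 + v(2, 7)) = 26*(-99 + 7*(5 + 2)) = 26*(-99 + 7*7) = 26*(-99 + 49) = 26*(-50) = -1300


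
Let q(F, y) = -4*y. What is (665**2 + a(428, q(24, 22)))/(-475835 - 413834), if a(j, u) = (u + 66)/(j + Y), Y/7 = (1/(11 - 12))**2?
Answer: -192367853/387006015 ≈ -0.49707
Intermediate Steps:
Y = 7 (Y = 7*(1/(11 - 12))**2 = 7*(1/(-1))**2 = 7*(-1)**2 = 7*1 = 7)
a(j, u) = (66 + u)/(7 + j) (a(j, u) = (u + 66)/(j + 7) = (66 + u)/(7 + j))
(665**2 + a(428, q(24, 22)))/(-475835 - 413834) = (665**2 + (66 - 4*22)/(7 + 428))/(-475835 - 413834) = (442225 + (66 - 88)/435)/(-889669) = (442225 + (1/435)*(-22))*(-1/889669) = (442225 - 22/435)*(-1/889669) = (192367853/435)*(-1/889669) = -192367853/387006015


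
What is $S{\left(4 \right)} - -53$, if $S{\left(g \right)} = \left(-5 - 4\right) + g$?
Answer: $48$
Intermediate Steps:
$S{\left(g \right)} = -9 + g$
$S{\left(4 \right)} - -53 = \left(-9 + 4\right) - -53 = -5 + 53 = 48$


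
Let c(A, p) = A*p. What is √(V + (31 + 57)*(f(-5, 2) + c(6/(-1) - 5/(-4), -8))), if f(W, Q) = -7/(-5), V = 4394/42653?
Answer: √933134543930/16405 ≈ 58.884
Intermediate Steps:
V = 338/3281 (V = 4394*(1/42653) = 338/3281 ≈ 0.10302)
f(W, Q) = 7/5 (f(W, Q) = -7*(-⅕) = 7/5)
√(V + (31 + 57)*(f(-5, 2) + c(6/(-1) - 5/(-4), -8))) = √(338/3281 + (31 + 57)*(7/5 + (6/(-1) - 5/(-4))*(-8))) = √(338/3281 + 88*(7/5 + (6*(-1) - 5*(-¼))*(-8))) = √(338/3281 + 88*(7/5 + (-6 + 5/4)*(-8))) = √(338/3281 + 88*(7/5 - 19/4*(-8))) = √(338/3281 + 88*(7/5 + 38)) = √(338/3281 + 88*(197/5)) = √(338/3281 + 17336/5) = √(56881106/16405) = √933134543930/16405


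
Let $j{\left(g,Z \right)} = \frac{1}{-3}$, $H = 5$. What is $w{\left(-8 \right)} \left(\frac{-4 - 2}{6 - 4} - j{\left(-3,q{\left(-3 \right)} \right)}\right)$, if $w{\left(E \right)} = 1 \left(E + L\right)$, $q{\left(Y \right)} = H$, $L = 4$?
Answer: $\frac{32}{3} \approx 10.667$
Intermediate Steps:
$q{\left(Y \right)} = 5$
$w{\left(E \right)} = 4 + E$ ($w{\left(E \right)} = 1 \left(E + 4\right) = 1 \left(4 + E\right) = 4 + E$)
$j{\left(g,Z \right)} = - \frac{1}{3}$
$w{\left(-8 \right)} \left(\frac{-4 - 2}{6 - 4} - j{\left(-3,q{\left(-3 \right)} \right)}\right) = \left(4 - 8\right) \left(\frac{-4 - 2}{6 - 4} - - \frac{1}{3}\right) = - 4 \left(\frac{-4 - 2}{2} + \frac{1}{3}\right) = - 4 \left(\left(-4 - 2\right) \frac{1}{2} + \frac{1}{3}\right) = - 4 \left(\left(-6\right) \frac{1}{2} + \frac{1}{3}\right) = - 4 \left(-3 + \frac{1}{3}\right) = \left(-4\right) \left(- \frac{8}{3}\right) = \frac{32}{3}$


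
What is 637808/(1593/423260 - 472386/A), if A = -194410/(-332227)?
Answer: -5248265416329280/6642616320215259 ≈ -0.79009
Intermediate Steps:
A = 194410/332227 (A = -194410*(-1/332227) = 194410/332227 ≈ 0.58517)
637808/(1593/423260 - 472386/A) = 637808/(1593/423260 - 472386/194410/332227) = 637808/(1593*(1/423260) - 472386*332227/194410) = 637808/(1593/423260 - 78469691811/97205) = 637808/(-6642616320215259/8228597660) = 637808*(-8228597660/6642616320215259) = -5248265416329280/6642616320215259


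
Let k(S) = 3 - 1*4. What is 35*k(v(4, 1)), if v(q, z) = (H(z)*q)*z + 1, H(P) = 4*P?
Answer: -35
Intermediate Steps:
v(q, z) = 1 + 4*q*z² (v(q, z) = ((4*z)*q)*z + 1 = (4*q*z)*z + 1 = 4*q*z² + 1 = 1 + 4*q*z²)
k(S) = -1 (k(S) = 3 - 4 = -1)
35*k(v(4, 1)) = 35*(-1) = -35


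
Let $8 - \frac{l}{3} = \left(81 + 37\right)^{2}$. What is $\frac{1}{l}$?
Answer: $- \frac{1}{41748} \approx -2.3953 \cdot 10^{-5}$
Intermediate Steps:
$l = -41748$ ($l = 24 - 3 \left(81 + 37\right)^{2} = 24 - 3 \cdot 118^{2} = 24 - 41772 = -41748$)
$\frac{1}{l} = \frac{1}{-41748} = - \frac{1}{41748}$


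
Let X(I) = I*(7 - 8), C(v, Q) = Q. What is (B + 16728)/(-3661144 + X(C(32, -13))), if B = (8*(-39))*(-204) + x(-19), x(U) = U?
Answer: -80357/3661131 ≈ -0.021949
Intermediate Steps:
X(I) = -I (X(I) = I*(-1) = -I)
B = 63629 (B = (8*(-39))*(-204) - 19 = -312*(-204) - 19 = 63648 - 19 = 63629)
(B + 16728)/(-3661144 + X(C(32, -13))) = (63629 + 16728)/(-3661144 - 1*(-13)) = 80357/(-3661144 + 13) = 80357/(-3661131) = 80357*(-1/3661131) = -80357/3661131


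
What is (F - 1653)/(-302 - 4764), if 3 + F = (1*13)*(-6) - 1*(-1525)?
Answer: 209/5066 ≈ 0.041255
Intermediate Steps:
F = 1444 (F = -3 + ((1*13)*(-6) - 1*(-1525)) = -3 + (13*(-6) + 1525) = -3 + (-78 + 1525) = -3 + 1447 = 1444)
(F - 1653)/(-302 - 4764) = (1444 - 1653)/(-302 - 4764) = -209/(-5066) = -209*(-1/5066) = 209/5066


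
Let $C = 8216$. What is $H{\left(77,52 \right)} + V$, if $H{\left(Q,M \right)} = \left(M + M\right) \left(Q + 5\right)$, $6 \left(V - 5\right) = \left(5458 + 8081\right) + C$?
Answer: $\frac{72953}{6} \approx 12159.0$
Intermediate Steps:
$V = \frac{21785}{6}$ ($V = 5 + \frac{\left(5458 + 8081\right) + 8216}{6} = 5 + \frac{13539 + 8216}{6} = 5 + \frac{1}{6} \cdot 21755 = 5 + \frac{21755}{6} = \frac{21785}{6} \approx 3630.8$)
$H{\left(Q,M \right)} = 2 M \left(5 + Q\right)$
$H{\left(77,52 \right)} + V = 2 \cdot 52 \left(5 + 77\right) + \frac{21785}{6} = 2 \cdot 52 \cdot 82 + \frac{21785}{6} = 8528 + \frac{21785}{6} = \frac{72953}{6}$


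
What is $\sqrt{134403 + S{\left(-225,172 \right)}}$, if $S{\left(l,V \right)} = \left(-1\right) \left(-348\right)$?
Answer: $\sqrt{134751} \approx 367.08$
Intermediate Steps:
$S{\left(l,V \right)} = 348$
$\sqrt{134403 + S{\left(-225,172 \right)}} = \sqrt{134403 + 348} = \sqrt{134751}$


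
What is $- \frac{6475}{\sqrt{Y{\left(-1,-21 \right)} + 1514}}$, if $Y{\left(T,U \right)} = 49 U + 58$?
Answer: $- \frac{6475 \sqrt{543}}{543} \approx -277.87$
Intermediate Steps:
$Y{\left(T,U \right)} = 58 + 49 U$
$- \frac{6475}{\sqrt{Y{\left(-1,-21 \right)} + 1514}} = - \frac{6475}{\sqrt{\left(58 + 49 \left(-21\right)\right) + 1514}} = - \frac{6475}{\sqrt{\left(58 - 1029\right) + 1514}} = - \frac{6475}{\sqrt{-971 + 1514}} = - \frac{6475}{\sqrt{543}} = - 6475 \frac{\sqrt{543}}{543} = - \frac{6475 \sqrt{543}}{543}$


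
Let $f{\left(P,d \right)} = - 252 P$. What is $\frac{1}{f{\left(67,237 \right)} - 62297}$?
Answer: $- \frac{1}{79181} \approx -1.2629 \cdot 10^{-5}$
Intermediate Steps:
$\frac{1}{f{\left(67,237 \right)} - 62297} = \frac{1}{\left(-252\right) 67 - 62297} = \frac{1}{-16884 - 62297} = \frac{1}{-79181} = - \frac{1}{79181}$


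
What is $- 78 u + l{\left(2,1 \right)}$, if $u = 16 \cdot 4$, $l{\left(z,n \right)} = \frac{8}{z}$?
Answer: $-4988$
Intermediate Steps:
$u = 64$
$- 78 u + l{\left(2,1 \right)} = \left(-78\right) 64 + \frac{8}{2} = -4992 + 8 \cdot \frac{1}{2} = -4992 + 4 = -4988$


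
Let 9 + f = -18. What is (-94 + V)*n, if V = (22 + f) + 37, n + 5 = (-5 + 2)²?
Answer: -248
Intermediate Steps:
f = -27 (f = -9 - 18 = -27)
n = 4 (n = -5 + (-5 + 2)² = -5 + (-3)² = -5 + 9 = 4)
V = 32 (V = (22 - 27) + 37 = -5 + 37 = 32)
(-94 + V)*n = (-94 + 32)*4 = -62*4 = -248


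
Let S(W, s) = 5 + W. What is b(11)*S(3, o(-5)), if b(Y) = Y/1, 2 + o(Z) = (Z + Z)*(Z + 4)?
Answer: 88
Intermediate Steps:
o(Z) = -2 + 2*Z*(4 + Z) (o(Z) = -2 + (Z + Z)*(Z + 4) = -2 + (2*Z)*(4 + Z) = -2 + 2*Z*(4 + Z))
b(Y) = Y (b(Y) = Y*1 = Y)
b(11)*S(3, o(-5)) = 11*(5 + 3) = 11*8 = 88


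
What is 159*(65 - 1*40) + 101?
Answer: 4076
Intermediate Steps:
159*(65 - 1*40) + 101 = 159*(65 - 40) + 101 = 159*25 + 101 = 3975 + 101 = 4076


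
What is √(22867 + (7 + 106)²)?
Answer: 2*√8909 ≈ 188.77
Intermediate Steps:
√(22867 + (7 + 106)²) = √(22867 + 113²) = √(22867 + 12769) = √35636 = 2*√8909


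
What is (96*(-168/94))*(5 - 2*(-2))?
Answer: -72576/47 ≈ -1544.2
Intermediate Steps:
(96*(-168/94))*(5 - 2*(-2)) = (96*(-168*1/94))*(5 + 4) = (96*(-84/47))*9 = -8064/47*9 = -72576/47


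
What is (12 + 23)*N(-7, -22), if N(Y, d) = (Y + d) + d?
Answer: -1785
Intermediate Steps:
N(Y, d) = Y + 2*d
(12 + 23)*N(-7, -22) = (12 + 23)*(-7 + 2*(-22)) = 35*(-7 - 44) = 35*(-51) = -1785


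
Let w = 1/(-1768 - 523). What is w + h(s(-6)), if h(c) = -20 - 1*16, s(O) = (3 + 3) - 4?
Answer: -82477/2291 ≈ -36.000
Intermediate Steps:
s(O) = 2 (s(O) = 6 - 4 = 2)
h(c) = -36 (h(c) = -20 - 16 = -36)
w = -1/2291 (w = 1/(-2291) = -1/2291 ≈ -0.00043649)
w + h(s(-6)) = -1/2291 - 36 = -82477/2291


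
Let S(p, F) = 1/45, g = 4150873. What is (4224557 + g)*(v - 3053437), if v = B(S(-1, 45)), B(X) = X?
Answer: -76721543000368/3 ≈ -2.5574e+13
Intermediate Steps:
S(p, F) = 1/45
v = 1/45 ≈ 0.022222
(4224557 + g)*(v - 3053437) = (4224557 + 4150873)*(1/45 - 3053437) = 8375430*(-137404664/45) = -76721543000368/3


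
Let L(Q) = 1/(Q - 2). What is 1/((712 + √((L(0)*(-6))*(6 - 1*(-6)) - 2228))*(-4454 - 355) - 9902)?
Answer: I/(2*(-1716955*I + 9618*√137)) ≈ -2.8997e-7 + 1.9012e-8*I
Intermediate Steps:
L(Q) = 1/(-2 + Q)
1/((712 + √((L(0)*(-6))*(6 - 1*(-6)) - 2228))*(-4454 - 355) - 9902) = 1/((712 + √((-6/(-2 + 0))*(6 - 1*(-6)) - 2228))*(-4454 - 355) - 9902) = 1/((712 + √((-6/(-2))*(6 + 6) - 2228))*(-4809) - 9902) = 1/((712 + √(-½*(-6)*12 - 2228))*(-4809) - 9902) = 1/((712 + √(3*12 - 2228))*(-4809) - 9902) = 1/((712 + √(36 - 2228))*(-4809) - 9902) = 1/((712 + √(-2192))*(-4809) - 9902) = 1/((712 + 4*I*√137)*(-4809) - 9902) = 1/((-3424008 - 19236*I*√137) - 9902) = 1/(-3433910 - 19236*I*√137)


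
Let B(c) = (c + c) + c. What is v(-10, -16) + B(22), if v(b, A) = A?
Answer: 50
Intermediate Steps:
B(c) = 3*c (B(c) = 2*c + c = 3*c)
v(-10, -16) + B(22) = -16 + 3*22 = -16 + 66 = 50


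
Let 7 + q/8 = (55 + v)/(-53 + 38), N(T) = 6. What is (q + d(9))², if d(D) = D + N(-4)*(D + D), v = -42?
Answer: 657721/225 ≈ 2923.2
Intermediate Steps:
q = -944/15 (q = -56 + 8*((55 - 42)/(-53 + 38)) = -56 + 8*(13/(-15)) = -56 + 8*(13*(-1/15)) = -56 + 8*(-13/15) = -56 - 104/15 = -944/15 ≈ -62.933)
d(D) = 13*D (d(D) = D + 6*(D + D) = D + 6*(2*D) = D + 12*D = 13*D)
(q + d(9))² = (-944/15 + 13*9)² = (-944/15 + 117)² = (811/15)² = 657721/225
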